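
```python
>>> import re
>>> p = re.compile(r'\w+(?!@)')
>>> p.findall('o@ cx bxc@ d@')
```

['cx', 'bx']

The negative lookaround is zero-width — it rules out positions where the adjacent text would match, without consuming anything.
Walking the string: at [3:5] → 'cx'; at [6:8] → 'bx'.
No capturing groups, so `findall` returns the 2 full match strings.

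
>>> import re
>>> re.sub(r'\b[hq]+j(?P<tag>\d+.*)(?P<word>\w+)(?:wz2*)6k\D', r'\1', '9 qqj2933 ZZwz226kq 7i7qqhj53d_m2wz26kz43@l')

'9 2933 ZZwz226kq 7i7qqhj53d_m43@l'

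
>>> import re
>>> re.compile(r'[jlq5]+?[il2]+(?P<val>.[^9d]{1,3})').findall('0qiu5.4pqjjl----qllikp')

The pattern matches one or more of one of [jlq5] (lazy), then one or more of one of [il2]; then any character, then 1 to 3 of any character except [9d] (captured as 'val').
Matches: at [1:7] match 'qiu5.4', group 1 = 'u5.4'; at [8:16] match 'qjjl----', group 1 = '----'; at [16:22] match 'qllikp', group 1 = 'kp'.
With a single group, `findall` returns only what that group captured — 3 items.

['u5.4', '----', 'kp']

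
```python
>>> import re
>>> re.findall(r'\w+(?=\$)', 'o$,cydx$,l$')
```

The lookaround is zero-width — it requires the adjacent text to match without consuming it, so the asserted text isn't part of the match.
Matches: at [0:1] → 'o'; at [3:7] → 'cydx'; at [9:10] → 'l'.
`findall` yields the raw match text (3 of them) because the pattern has no groups.

['o', 'cydx', 'l']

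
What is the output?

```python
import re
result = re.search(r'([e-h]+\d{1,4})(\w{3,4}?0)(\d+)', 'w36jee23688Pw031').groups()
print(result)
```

('ee2368', '8Pw0', '31')

The pattern matches one or more of a character in [e-h], then 1 to 4 of a digit (captured); then 3 to 4 of a word character (lazy), then the literal '0' (captured); then one or more of a digit (captured).
`re.search` tries every starting position until one works.
The match spans [4:16] → 'ee23688Pw031'.
Captured: group 1 = 'ee2368', group 2 = '8Pw0', group 3 = '31'.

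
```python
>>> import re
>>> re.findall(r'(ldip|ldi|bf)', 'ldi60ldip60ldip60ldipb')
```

['ldi', 'ldip', 'ldip', 'ldip']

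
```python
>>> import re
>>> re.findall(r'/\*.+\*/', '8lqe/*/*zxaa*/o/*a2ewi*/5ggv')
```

Walking the string: at [4:24] → '/*/*zxaa*/o/*a2ewi*/'.
With no groups in the pattern, `findall` gives back each whole match — 1 here.

['/*/*zxaa*/o/*a2ewi*/']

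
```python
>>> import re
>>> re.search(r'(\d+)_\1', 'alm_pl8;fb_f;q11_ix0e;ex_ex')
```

`\1` is not a pattern — it's the concrete string captured by group 1, re-applied verbatim.
Here no position works, so the call returns None.

None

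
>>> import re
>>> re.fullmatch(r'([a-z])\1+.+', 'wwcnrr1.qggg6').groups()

`\1` is not a pattern — it's the concrete string captured by group 1, re-applied verbatim.
For `fullmatch`, every character of the input must be accounted for by the pattern.
The match spans [0:13] → 'wwcnrr1.qggg6'.
Captured: group 1 = 'w'.

('w',)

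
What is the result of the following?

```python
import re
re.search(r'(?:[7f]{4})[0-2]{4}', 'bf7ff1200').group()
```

'f7ff1200'

This matches exactly 4 of one of [7f] (non-capturing group); then exactly 4 of a character in [0-2].
Unlike `match`, `search` isn't anchored — it looks for the pattern anywhere in the string.
The match spans [1:9] → 'f7ff1200'.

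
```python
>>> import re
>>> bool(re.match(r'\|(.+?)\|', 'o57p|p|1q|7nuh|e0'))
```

`re.match` won't scan ahead — the pattern has to work from the very first character.
Here position 0 doesn't satisfy it, so the call returns None, and `bool(None)` is False.

False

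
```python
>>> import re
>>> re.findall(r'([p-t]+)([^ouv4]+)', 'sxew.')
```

[('s', 'xew.')]

2 groups means the one result is a tuple of 2 captured strings — 1 here.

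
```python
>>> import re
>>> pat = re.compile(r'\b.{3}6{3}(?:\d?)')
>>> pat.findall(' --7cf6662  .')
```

The pattern matches a word boundary (`\b`, zero-width); then exactly 3 of any character, then exactly 3 of a literal '6'; then optionally a digit (non-capturing group).
Matches: at [3:10] → '7cf6662'.
Since nothing is captured, `findall` lists the 1 matched substring directly.

['7cf6662']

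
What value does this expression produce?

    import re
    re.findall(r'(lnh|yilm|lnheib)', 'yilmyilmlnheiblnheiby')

['yilm', 'yilm', 'lnh', 'lnh']

Alternation tries branches left to right and keeps the first one that lets the overall match succeed at that position.
Scanning left to right: at [0:4] match 'yilm', group 1 = 'yilm'; at [4:8] match 'yilm', group 1 = 'yilm'; at [8:11] match 'lnh', group 1 = 'lnh'; at [14:17] match 'lnh', group 1 = 'lnh'.
One capturing group, so `findall` returns just the captured substring from each match — 4 in all.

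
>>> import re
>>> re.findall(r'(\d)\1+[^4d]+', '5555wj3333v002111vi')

['5']

`\1` is not a pattern — it's the concrete string captured by group 1, re-applied verbatim.
Walking the string: at [0:19] match '5555wj3333v002111vi', group 1 = '5'.
`findall` collects group 1 from the one match (1 total).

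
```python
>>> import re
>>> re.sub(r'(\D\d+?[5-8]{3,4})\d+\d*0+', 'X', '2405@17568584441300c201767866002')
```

The pattern matches a non-digit, then one or more of a digit (lazy), then 3 to 4 of a character in [5-8] (captured); then one or more of a digit, then zero or more of a digit; then one or more of a literal '0'.
Matches: at [4:19] → '@17568584441300'; at [19:31] → 'c20176786600'.
`sub` substitutes 'X' at each match site.

'2405XX2'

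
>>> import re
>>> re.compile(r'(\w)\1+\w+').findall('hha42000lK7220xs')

['h']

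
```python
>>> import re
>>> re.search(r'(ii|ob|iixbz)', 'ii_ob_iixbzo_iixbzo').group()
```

'ii'

The match spans [0:2] → 'ii'.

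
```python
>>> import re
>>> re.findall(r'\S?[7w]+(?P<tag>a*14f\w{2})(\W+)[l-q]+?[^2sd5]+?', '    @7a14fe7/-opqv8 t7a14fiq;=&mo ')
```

[('a14fe7', '/-'), ('a14fiq', ';=&')]

Pattern: optionally a non-whitespace character, then one or more of one of [7w]; then zero or more of the literal 'a', then the literal '14f', then exactly 2 of a word character (captured as 'tag'); then one or more of a non-word character (captured); then one or more of a character in [l-q] (lazy), then one or more of any character except [2sd5] (lazy).
Walking the string: at [4:16] match '@7a14fe7/-op', groups = ('a14fe7', '/-'); at [20:33] match 't7a14fiq;=&mo', groups = ('a14fiq', ';=&').
Multiple groups make `findall` return tuples — one 2-tuple for each match.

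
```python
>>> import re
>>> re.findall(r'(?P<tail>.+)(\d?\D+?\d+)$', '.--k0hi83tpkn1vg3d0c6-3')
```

[('.--k0hi83tpkn1vg3d0c6', '-3')]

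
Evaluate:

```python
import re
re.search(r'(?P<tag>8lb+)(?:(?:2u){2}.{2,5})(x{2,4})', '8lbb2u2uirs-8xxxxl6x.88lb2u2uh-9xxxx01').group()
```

This matches the literal '8l', then one or more of a literal 'b' (captured as 'tag'); then the literal '2u' repeated 2 times, then 2 to 5 of any character (non-capturing group); then 2 to 4 of a literal 'x' (captured).
Unlike `match`, `search` isn't anchored — it looks for the pattern anywhere in the string.
The match spans [0:17] → '8lbb2u2uirs-8xxxx'.
Captured: group 1 = '8lbb', group 2 = 'xxxx'.

'8lbb2u2uirs-8xxxx'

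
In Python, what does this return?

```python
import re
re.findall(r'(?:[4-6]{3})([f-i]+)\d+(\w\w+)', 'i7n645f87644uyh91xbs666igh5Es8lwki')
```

[('f', 'uyh91xbs666igh5Es8lwki')]

The pattern matches exactly 3 of a character in [4-6] (non-capturing group); then one or more of a character in [f-i] (captured); then one or more of a digit; then a word character, then one or more of a word character (captured).
`findall` packs the 2 group values into a tuple for every match.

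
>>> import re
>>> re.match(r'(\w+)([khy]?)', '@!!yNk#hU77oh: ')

The pattern matches one or more of a word character (captured); then optionally one of [khy] (captured).
`match` is anchored at position 0; if the pattern doesn't fit there, it returns None.
Here the pattern fails at index 0, so the call returns None.

None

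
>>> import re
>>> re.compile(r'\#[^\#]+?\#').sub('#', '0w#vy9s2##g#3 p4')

'0w##3 p4'

Matches: at [2:9] → '#vy9s2#'; at [9:12] → '#g#'.
Every occurrence is swapped for '#'.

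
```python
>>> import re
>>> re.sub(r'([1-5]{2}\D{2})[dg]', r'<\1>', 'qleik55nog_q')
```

'qleik<55no>_q'

The pattern matches exactly 2 of a character in [1-5], then exactly 2 of a non-digit (captured); then one of [dg].
Matches: at [5:10] → '55nog'.
`\1` in the replacement pulls in group 1's text for each match.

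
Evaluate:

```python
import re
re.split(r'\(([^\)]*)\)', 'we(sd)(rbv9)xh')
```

['we', 'sd', '', 'rbv9', 'xh']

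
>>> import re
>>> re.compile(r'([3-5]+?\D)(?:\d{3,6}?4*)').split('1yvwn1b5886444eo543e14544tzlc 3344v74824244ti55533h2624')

['1yvwn1b5886444eo', '543e', 'tzlc ', '3344v', '24244ti', '55533h', '']

This matches one or more of a character in [3-5] (lazy), then a non-digit (captured); then 3 to 6 of a digit (lazy), then zero or more of the literal '4' (non-capturing group).
Matches to split on: at [16:25] → '543e14544'; at [30:38] → '3344v748'; at [45:55] → '55533h2624'.
The group in the pattern means `split` returns the separators' captures alongside the pieces.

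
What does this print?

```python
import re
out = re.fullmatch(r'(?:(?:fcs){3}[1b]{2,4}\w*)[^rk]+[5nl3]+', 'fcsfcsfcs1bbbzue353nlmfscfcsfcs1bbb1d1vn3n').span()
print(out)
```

This matches the literal 'fcs' repeated 3 times, then 2 to 4 of one of [1b], then zero or more of a word character (non-capturing group); then one or more of any character except [rk], then one or more of one of [5nl3].
`re.fullmatch` is like wrapping the pattern in `^…$` (in single-line mode).
The match spans [0:42] → 'fcsfcsfcs1bbbzue353nlmfscfcsfcs1bbb1d1vn3n'.

(0, 42)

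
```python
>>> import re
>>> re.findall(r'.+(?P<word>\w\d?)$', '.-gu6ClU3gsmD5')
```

The pattern matches one or more of any character; then a word character, then optionally a digit (captured as 'word'); then anchored at the end.
Scanning left to right: at [0:14] match '.-gu6ClU3gsmD5', group 1 = '5'.
One capturing group, so `findall` returns just the captured substring from the one match — 1 in all.

['5']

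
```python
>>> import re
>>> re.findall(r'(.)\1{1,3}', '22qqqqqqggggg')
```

['2', 'q', 'q', 'g']

After group 1 captures some text, `\1` only succeeds where that same text appears again.
One capturing group, so `findall` returns just the captured substring from each match — 4 in all.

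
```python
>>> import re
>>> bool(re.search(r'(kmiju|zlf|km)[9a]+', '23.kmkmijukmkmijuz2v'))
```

`re.search` scans for the first position where the pattern succeeds.
Here nothing in the string fits, so the call returns None, and `bool(None)` is False.

False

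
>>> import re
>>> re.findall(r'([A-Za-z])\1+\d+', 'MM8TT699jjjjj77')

['M', 'T', 'j']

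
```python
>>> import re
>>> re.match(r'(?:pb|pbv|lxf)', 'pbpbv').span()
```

(0, 2)

`re.match` only tries the pattern at the start of the string.
The match spans [0:2] → 'pb'.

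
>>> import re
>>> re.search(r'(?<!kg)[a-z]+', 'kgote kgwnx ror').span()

A negative assertion filters positions out without eating any characters.
`re.search` scans for the first position where the pattern succeeds.
The match spans [0:5] → 'kgote'.

(0, 5)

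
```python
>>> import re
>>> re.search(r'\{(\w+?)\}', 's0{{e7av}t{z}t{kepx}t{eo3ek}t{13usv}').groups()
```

`re.search` tries every starting position until one works.
The match spans [3:9] → '{e7av}'.
Captured: group 1 = 'e7av'.

('e7av',)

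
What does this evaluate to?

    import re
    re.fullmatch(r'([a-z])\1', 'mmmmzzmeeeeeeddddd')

None

`fullmatch` succeeds only if the pattern covers the string from start to end.
Here the pattern can't cover the whole string, so the call returns None.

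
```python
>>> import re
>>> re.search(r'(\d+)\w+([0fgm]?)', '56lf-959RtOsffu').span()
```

This matches one or more of a digit (captured); then one or more of a word character; then optionally one of [0fgm] (captured).
`search` walks the string left to right and returns the first match it finds.
The match spans [0:4] → '56lf'.
Captured: group 1 = '56', group 2 = ''.

(0, 4)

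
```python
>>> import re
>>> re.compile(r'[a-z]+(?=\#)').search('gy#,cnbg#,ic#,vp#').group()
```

'gy'

The lookaround is zero-width — it requires the adjacent text to match without consuming it, so the asserted text isn't part of the match.
The match spans [0:2] → 'gy'.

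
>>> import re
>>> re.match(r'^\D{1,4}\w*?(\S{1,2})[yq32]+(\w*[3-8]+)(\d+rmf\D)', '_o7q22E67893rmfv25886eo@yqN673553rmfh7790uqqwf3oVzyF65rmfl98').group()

'_o7q22E67893rmfv'

`match` is anchored at position 0; if the pattern doesn't fit there, it returns None.
The match spans [0:16] → '_o7q22E67893rmfv'.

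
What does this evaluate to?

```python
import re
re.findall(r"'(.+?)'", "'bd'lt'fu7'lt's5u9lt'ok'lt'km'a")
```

A `+?`/`*?`/`{m,n}?` starts at its minimum and grows only as far as needed for what follows to match.
With a single group, `findall` returns only what that group captured — 4 items.

['bd', 'fu7', 's5u9lt', 'lt']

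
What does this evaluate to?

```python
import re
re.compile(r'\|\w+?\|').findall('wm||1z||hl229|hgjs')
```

['|1z|', '|hl229|']

Matches: at [3:7] → '|1z|'; at [7:14] → '|hl229|'.
With no groups in the pattern, `findall` gives back each whole match — 2 here.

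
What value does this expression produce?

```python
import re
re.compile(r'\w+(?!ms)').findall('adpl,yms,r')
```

['adpl', 'yms', 'r']

The negative lookaround is zero-width — it rules out positions where the adjacent text would match, without consuming anything.
Matches: at [0:4] → 'adpl'; at [5:8] → 'yms'; at [9:10] → 'r'.
With no groups in the pattern, `findall` gives back each whole match — 3 here.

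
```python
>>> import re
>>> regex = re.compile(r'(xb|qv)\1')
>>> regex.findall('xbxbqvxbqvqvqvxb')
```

`\1` has to match the exact text group 1 already captured.
Scanning left to right: at [0:4] match 'xbxb', group 1 = 'xb'; at [8:12] match 'qvqv', group 1 = 'qv'.
One capturing group, so `findall` returns just the captured substring from each match — 2 in all.

['xb', 'qv']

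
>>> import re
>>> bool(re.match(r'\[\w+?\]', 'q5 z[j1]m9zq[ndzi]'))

False

With `match`, the pattern is implicitly anchored at the beginning.
Here position 0 doesn't satisfy it, so the call returns None, and `bool(None)` is False.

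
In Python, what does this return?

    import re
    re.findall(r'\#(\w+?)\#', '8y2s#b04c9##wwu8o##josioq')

['b04c9', 'wwu8o']

Because there's exactly one group, `findall` drops the full match and keeps group 1 from each hit.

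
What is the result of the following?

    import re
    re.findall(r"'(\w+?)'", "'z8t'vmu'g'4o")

['z8t', 'g']

Matches: at [0:5] match "'z8t'", group 1 = 'z8t'; at [8:11] match "'g'", group 1 = 'g'.
With a single group, `findall` returns only what that group captured — 2 items.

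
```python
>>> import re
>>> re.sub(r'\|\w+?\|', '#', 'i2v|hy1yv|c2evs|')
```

'i2v#c2evs|'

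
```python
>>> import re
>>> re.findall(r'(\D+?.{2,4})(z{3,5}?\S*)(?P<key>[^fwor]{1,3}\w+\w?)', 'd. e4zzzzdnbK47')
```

The pattern matches one or more of a non-digit (lazy), then 2 to 4 of any character (captured); then 3 to 5 of the literal 'z' (lazy), then zero or more of a non-whitespace character (captured); then 1 to 3 of any character except [fwor], then one or more of a word character, then optionally a word character (captured as 'key').
Multiple groups make `findall` return tuples — one 3-tuple for the one match.

[('d. e4', 'zzzzdnbK', '47')]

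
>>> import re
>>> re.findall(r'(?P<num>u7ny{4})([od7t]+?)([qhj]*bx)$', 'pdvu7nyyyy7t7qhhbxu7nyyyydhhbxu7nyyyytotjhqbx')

[('u7nyyyy', 'tot', 'jhqbx')]

Pattern: the literal 'u7n', then exactly 4 of a literal 'y' (captured as 'num'); then one or more of one of [od7t] (lazy) (captured); then zero or more of one of [qhj], then the literal 'bx' (captured); then anchored at the end.
Scanning left to right: at [30:45] match 'u7nyyyytotjhqbx', groups = ('u7nyyyy', 'tot', 'jhqbx').
Multiple groups make `findall` return tuples — one 3-tuple for the one match.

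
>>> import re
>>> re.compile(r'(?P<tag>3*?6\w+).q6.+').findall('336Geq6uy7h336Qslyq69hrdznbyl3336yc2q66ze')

Pattern: zero or more of a literal '3' (lazy), then a literal '6', then one or more of a word character (captured as 'tag'); then any character, then the literal 'q6', then one or more of any character.
With a single group, `findall` returns only what that group captured — 1 item.

['336Geq6uy7h336Qslyq69hrdznbyl3336yc']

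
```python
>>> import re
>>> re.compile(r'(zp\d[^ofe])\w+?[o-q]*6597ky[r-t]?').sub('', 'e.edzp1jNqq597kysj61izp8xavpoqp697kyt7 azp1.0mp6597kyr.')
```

'e.edzp1jNqq597kysj61izp8xavpoqp697kyt7 a.'

This matches the literal 'zp', then a digit, then any character except [ofe] (captured); then one or more of a word character (lazy), then zero or more of a character in [o-q]; then the literal '65', then the literal '97', then the literal 'ky'; then optionally a character in [r-t].
Matches: at [40:54] → 'zp1.0mp6597kyr'.
Every occurrence is swapped for ''.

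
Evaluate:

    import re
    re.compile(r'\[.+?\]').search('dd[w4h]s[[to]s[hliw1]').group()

`search` walks the string left to right and returns the first match it finds.
The match spans [2:7] → '[w4h]'.

'[w4h]'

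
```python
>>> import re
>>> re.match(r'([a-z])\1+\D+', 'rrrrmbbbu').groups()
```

('r',)

A backreference is literal: `\1` must see the identical characters the first group matched.
`match` is anchored at position 0; if the pattern doesn't fit there, it returns None.
The match spans [0:9] → 'rrrrmbbbu'.
Captured: group 1 = 'r'.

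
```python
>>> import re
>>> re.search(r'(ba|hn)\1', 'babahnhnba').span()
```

(0, 4)

A backreference is literal: `\1` must see the identical characters the first group matched.
Unlike `match`, `search` isn't anchored — it looks for the pattern anywhere in the string.
The match spans [0:4] → 'baba'.
Captured: group 1 = 'ba'.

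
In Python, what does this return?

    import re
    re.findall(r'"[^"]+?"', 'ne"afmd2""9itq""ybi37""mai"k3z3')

Walking the string: at [2:9] → '"afmd2"'; at [9:15] → '"9itq"'; at [15:22] → '"ybi37"'; at [22:27] → '"mai"'.
`findall` yields the raw match text (4 of them) because the pattern has no groups.

['"afmd2"', '"9itq"', '"ybi37"', '"mai"']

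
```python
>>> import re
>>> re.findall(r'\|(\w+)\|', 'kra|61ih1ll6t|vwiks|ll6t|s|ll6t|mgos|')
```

Scanning left to right: at [3:14] match '|61ih1ll6t|', group 1 = '61ih1ll6t'; at [19:25] match '|ll6t|', group 1 = 'll6t'; at [26:32] match '|ll6t|', group 1 = 'll6t'.
One capturing group, so `findall` returns just the captured substring from each match — 3 in all.

['61ih1ll6t', 'll6t', 'll6t']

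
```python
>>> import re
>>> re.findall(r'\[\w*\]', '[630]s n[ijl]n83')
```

Scanning left to right: at [0:5] → '[630]'; at [8:13] → '[ijl]'.
With no groups in the pattern, `findall` gives back each whole match — 2 here.

['[630]', '[ijl]']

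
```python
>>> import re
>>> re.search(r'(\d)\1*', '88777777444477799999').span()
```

`\1` is not a pattern — it's the concrete string captured by group 1, re-applied verbatim.
The match spans [0:2] → '88'.

(0, 2)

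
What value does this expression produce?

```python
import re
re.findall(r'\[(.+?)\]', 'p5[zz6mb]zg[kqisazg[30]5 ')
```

['zz6mb', 'kqisazg[30']

With a single group, `findall` returns only what that group captured — 2 items.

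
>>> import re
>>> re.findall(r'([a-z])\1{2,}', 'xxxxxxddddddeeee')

['x', 'd', 'e']

The backreference `\1` re-matches whatever the first group consumed, character for character.
Scanning left to right: at [0:6] match 'xxxxxx', group 1 = 'x'; at [6:12] match 'dddddd', group 1 = 'd'; at [12:16] match 'eeee', group 1 = 'e'.
`findall` collects group 1 from each match (3 total).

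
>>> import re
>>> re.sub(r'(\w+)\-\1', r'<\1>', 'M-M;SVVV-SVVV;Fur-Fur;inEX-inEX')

'<M>;<SVVV>;<Fur>;<inEX>'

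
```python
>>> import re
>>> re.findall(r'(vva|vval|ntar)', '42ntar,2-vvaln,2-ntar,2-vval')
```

['ntar', 'vva', 'ntar', 'vva']

`|` is ordered: at each position the engine commits to the first alternative that works.
Scanning left to right: at [2:6] match 'ntar', group 1 = 'ntar'; at [9:12] match 'vva', group 1 = 'vva'; at [17:21] match 'ntar', group 1 = 'ntar'; at [24:27] match 'vva', group 1 = 'vva'.
One capturing group, so `findall` returns just the captured substring from each match — 4 in all.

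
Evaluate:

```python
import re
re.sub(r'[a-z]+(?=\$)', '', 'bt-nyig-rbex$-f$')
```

The `(?=…)`/`(?<=…)` assertion just peeks at neighbouring text; it doesn't advance the match position.
Matches: at [8:12] → 'rbex'; at [14:15] → 'f'.
Each match is replaced by ''.

'bt-nyig-$-$'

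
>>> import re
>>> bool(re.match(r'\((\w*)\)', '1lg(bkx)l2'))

False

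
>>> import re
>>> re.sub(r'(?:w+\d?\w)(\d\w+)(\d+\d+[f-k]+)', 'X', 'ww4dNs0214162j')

'X'

Each match is replaced by 'X'.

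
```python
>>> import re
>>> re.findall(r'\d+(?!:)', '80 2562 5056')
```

`(?!…)`/`(?<!…)` only lets a position through if the neighbouring text does NOT match; no characters are consumed.
Since nothing is captured, `findall` lists the 3 matched substrings directly.

['80', '2562', '5056']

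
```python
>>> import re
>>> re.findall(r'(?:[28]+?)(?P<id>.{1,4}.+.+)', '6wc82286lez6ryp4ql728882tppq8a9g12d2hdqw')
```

The pattern matches one or more of one of [28] (lazy) (non-capturing group); then 1 to 4 of any character, then one or more of any character, then one or more of any character (captured as 'id').
A `+?`/`*?`/`{m,n}?` starts at its minimum and grows only as far as needed for what follows to match.
Matches: at [3:40] match '82286lez6ryp4ql728882tppq8a9g12d2hdqw', group 1 = '2286lez6ryp4ql728882tppq8a9g12d2hdqw'.
Because there's exactly one group, `findall` drops the full match and keeps group 1 from the one hit.

['2286lez6ryp4ql728882tppq8a9g12d2hdqw']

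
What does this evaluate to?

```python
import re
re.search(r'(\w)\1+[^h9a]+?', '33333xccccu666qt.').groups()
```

('3',)

After group 1 captures some text, `\1` only succeeds where that same text appears again.
`search` walks the string left to right and returns the first match it finds.
The match spans [0:6] → '33333x'.
Captured: group 1 = '3'.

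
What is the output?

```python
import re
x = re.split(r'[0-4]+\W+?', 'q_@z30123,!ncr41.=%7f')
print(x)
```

With the lazy modifier that quantifier settles for the fewest repetitions that let the rest of the pattern succeed (the atoms after it are unaffected and can still be greedy).
Splitting on the pattern gives 3 pieces.

['q_@z', '!ncr', '=%7f']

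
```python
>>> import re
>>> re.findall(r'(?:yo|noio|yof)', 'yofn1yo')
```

['yo', 'yo']

`|` is ordered: at each position the engine commits to the first alternative that works.
Matches: at [0:2] → 'yo'; at [5:7] → 'yo'.
With no groups in the pattern, `findall` gives back each whole match — 2 here.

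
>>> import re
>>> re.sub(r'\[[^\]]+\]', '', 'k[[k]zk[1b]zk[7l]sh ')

Matches: at [1:5] → '[[k]'; at [7:11] → '[1b]'; at [13:17] → '[7l]'.
Every occurrence is swapped for ''.

'kzkzksh '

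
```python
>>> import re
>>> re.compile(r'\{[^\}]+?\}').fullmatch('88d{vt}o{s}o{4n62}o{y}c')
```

None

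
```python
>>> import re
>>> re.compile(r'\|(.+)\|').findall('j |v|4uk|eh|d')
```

`findall` collects group 1 from the one match (1 total).

['v|4uk|eh']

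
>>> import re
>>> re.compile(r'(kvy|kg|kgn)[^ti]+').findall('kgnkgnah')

`|` is ordered: at each position the engine commits to the first alternative that works.
Walking the string: at [0:8] match 'kgnkgnah', group 1 = 'kg'.
With a single group, `findall` returns only what that group captured — 1 item.

['kg']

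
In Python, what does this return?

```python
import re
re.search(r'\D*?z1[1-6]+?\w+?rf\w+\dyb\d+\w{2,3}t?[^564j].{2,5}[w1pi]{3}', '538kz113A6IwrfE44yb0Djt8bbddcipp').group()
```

This matches zero or more of a non-digit (lazy), then the literal 'z1', then one or more of a character in [1-6] (lazy); then one or more of a word character (lazy), then the literal 'rf'; then one or more of a word character, then a digit; then the literal 'yb', then one or more of a digit, then 2 to 3 of a word character; then optionally a literal 't', then any character except [564j], then 2 to 5 of any character; then exactly 3 of one of [w1pi].
`re.search` tries every starting position until one works.
The match spans [3:32] → 'kz113A6IwrfE44yb0Djt8bbddcipp'.

'kz113A6IwrfE44yb0Djt8bbddcipp'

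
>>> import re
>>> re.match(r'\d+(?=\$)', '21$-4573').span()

(0, 2)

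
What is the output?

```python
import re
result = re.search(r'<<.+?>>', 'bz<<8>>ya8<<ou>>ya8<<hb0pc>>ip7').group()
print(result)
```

A `+?`/`*?`/`{m,n}?` starts at its minimum and grows only as far as needed for what follows to match.
`search` walks the string left to right and returns the first match it finds.
The match spans [2:7] → '<<8>>'.

<<8>>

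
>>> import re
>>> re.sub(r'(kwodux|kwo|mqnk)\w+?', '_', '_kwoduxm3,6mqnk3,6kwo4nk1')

'__3,6_,6_nk1'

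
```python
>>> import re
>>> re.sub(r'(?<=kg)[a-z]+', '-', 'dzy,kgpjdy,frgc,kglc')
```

'dzy,kg-,frgc,kg-'

The lookaround is zero-width — it requires the adjacent text to match without consuming it, so the asserted text isn't part of the match.
Matches: at [6:10] → 'pjdy'; at [18:20] → 'lc'.
`sub` substitutes '-' at each match site.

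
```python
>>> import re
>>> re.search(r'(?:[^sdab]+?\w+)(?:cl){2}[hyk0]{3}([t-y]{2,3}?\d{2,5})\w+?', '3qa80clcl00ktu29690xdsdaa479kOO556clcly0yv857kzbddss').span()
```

(0, 20)

A `+?`/`*?`/`{m,n}?` starts at its minimum and grows only as far as needed for what follows to match.
The match spans [0:20] → '3qa80clcl00ktu29690x'.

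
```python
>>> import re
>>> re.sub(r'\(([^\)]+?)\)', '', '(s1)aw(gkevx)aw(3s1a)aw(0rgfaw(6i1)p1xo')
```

'awawawp1xo'

Matches: at [0:4] → '(s1)'; at [6:13] → '(gkevx)'; at [15:21] → '(3s1a)'; at [23:35] → '(0rgfaw(6i1)'.
`sub` substitutes '' at each match site.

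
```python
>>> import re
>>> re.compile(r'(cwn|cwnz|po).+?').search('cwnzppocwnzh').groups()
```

('cwn',)

Alternation isn't longest-match — the leftmost alternative that fits at this position is chosen.
Unlike `match`, `search` isn't anchored — it looks for the pattern anywhere in the string.
The match spans [0:4] → 'cwnz'.
Captured: group 1 = 'cwn'.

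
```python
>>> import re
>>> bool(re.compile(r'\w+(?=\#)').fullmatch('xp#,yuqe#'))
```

The lookaround is zero-width — it requires the adjacent text to match without consuming it, so the asserted text isn't part of the match.
For `fullmatch`, every character of the input must be accounted for by the pattern.
Here the string isn't matched end-to-end, so the call returns None, and `bool(None)` is False.

False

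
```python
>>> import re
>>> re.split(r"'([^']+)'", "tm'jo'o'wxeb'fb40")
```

Matches to split on: at [2:6] → "'jo'"; at [7:13] → "'wxeb'".
With a capturing group present, the delimiter's captured portion is kept in the result list.

['tm', 'jo', 'o', 'wxeb', 'fb40']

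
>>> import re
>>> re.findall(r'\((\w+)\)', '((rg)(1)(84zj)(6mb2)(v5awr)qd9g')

['rg', '1', '84zj', '6mb2', 'v5awr']

Scanning left to right: at [1:5] match '(rg)', group 1 = 'rg'; at [5:8] match '(1)', group 1 = '1'; at [8:14] match '(84zj)', group 1 = '84zj'; at [14:20] match '(6mb2)', group 1 = '6mb2'; at [20:27] match '(v5awr)', group 1 = 'v5awr'.
`findall` collects group 1 from each match (5 total).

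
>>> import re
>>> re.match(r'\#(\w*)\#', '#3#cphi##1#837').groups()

('3',)

The match spans [0:3] → '#3#'.
Captured: group 1 = '3'.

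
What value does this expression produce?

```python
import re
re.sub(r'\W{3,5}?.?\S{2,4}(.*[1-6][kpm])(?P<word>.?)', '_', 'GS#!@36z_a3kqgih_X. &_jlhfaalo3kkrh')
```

'GS_rh'

The pattern matches 3 to 5 of a non-word character (lazy), then optionally any character, then 2 to 4 of a non-whitespace character; then zero or more of any character, then a character in [1-6], then one of [kpm] (captured); then optionally any character (captured as 'word').
Each match is replaced by '_'.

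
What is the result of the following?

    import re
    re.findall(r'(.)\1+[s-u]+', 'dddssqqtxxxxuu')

After group 1 captures some text, `\1` only succeeds where that same text appears again.
Matches: at [0:5] match 'dddss', group 1 = 'd'; at [5:8] match 'qqt', group 1 = 'q'; at [8:14] match 'xxxxuu', group 1 = 'x'.
Because there's exactly one group, `findall` drops the full match and keeps group 1 from each hit.

['d', 'q', 'x']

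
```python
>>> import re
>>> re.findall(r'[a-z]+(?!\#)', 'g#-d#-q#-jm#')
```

['j']

A negative assertion filters positions out without eating any characters.
Matches: at [9:10] → 'j'.
Since nothing is captured, `findall` lists the 1 matched substring directly.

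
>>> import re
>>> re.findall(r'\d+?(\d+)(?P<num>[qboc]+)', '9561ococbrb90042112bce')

[('561', 'ococb'), ('0042112', 'bc')]

This matches one or more of a digit (lazy); then one or more of a digit (captured); then one or more of one of [qboc] (captured as 'num').
Lazy quantifiers expand one character at a time until the remainder of the pattern can match.
Walking the string: at [0:9] match '9561ococb', groups = ('561', 'ococb'); at [11:21] match '90042112bc', groups = ('0042112', 'bc').
2 groups means each result is a tuple of 2 captured strings — 2 here.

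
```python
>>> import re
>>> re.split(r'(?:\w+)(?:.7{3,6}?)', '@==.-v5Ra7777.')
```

`split` removes every match and returns the 2 fragments in between.

['@==.-', '.']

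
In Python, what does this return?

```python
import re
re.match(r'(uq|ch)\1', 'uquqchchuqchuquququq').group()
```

`\1` has to match the exact text group 1 already captured.
`re.match` won't scan ahead — the pattern has to work from the very first character.
The match spans [0:4] → 'uquq'.
Captured: group 1 = 'uq'.

'uquq'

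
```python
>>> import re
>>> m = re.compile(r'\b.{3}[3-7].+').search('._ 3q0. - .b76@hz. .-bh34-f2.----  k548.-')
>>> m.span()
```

This matches a word boundary (`\b`, zero-width); then exactly 3 of any character, then a character in [3-7]; then one or more of any character.
The match spans [21:41] → 'bh34-f2.----  k548.-'.

(21, 41)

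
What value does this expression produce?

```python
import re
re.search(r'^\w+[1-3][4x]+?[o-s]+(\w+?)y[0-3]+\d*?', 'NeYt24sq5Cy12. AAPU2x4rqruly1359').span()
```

(0, 13)

The pattern matches anchored at the start of the string; then one or more of a word character, then a character in [1-3]; then one or more of one of [4x] (lazy), then one or more of a character in [o-s]; then one or more of a word character (lazy) (captured); then the literal 'y', then one or more of a character in [0-3], then zero or more of a digit (lazy).
`re.search` scans for the first position where the pattern succeeds.
The match spans [0:13] → 'NeYt24sq5Cy12'.
Captured: group 1 = '5C'.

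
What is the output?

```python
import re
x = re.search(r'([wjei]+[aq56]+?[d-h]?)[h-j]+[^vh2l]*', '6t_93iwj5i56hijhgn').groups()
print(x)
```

('iwj5',)

The match spans [5:12] → 'iwj5i56'.
Captured: group 1 = 'iwj5'.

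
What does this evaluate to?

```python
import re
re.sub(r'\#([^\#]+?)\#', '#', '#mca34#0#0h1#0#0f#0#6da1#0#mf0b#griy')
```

Matches: at [0:7] → '#mca34#'; at [8:13] → '#0h1#'; at [14:18] → '#0f#'; at [19:25] → '#6da1#'; at [26:32] → '#mf0b#'.
`sub` substitutes '#' at each match site.

'#0#0#0#0#griy'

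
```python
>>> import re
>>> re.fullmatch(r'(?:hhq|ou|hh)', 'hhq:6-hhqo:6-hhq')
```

None

For `fullmatch`, every character of the input must be accounted for by the pattern.
Here the pattern can't cover the whole string, so the call returns None.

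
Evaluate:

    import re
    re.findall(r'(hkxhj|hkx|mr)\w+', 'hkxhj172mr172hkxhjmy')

['hkxhj']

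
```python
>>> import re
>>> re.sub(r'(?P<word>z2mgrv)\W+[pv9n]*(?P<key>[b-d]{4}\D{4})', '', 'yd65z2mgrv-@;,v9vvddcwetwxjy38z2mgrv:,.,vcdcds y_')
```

This matches the literal 'z2m', then the literal 'grv' (captured as 'word'); then one or more of a non-word character, then zero or more of one of [pv9n]; then exactly 4 of a character in [b-d], then exactly 4 of a non-digit (captured as 'key').
Matches: at [30:49] → 'z2mgrv:,.,vcdcds y_'.
Each match is replaced by ''.

'yd65z2mgrv-@;,v9vvddcwetwxjy38'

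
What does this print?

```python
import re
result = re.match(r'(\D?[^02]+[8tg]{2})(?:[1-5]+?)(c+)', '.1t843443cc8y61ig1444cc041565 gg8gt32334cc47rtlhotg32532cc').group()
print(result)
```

.1t843443cc

Pattern: optionally a non-digit, then one or more of any character except [02], then exactly 2 of one of [8tg] (captured); then one or more of a character in [1-5] (lazy) (non-capturing group); then one or more of a literal 'c' (captured).
`re.match` only tries the pattern at the start of the string.
The match spans [0:11] → '.1t843443cc'.
Captured: group 1 = '.1t8', group 2 = 'cc'.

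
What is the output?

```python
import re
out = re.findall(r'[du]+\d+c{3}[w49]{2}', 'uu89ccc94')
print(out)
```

The pattern matches one or more of one of [du]; then one or more of a digit, then exactly 3 of a literal 'c', then exactly 2 of one of [w49].
Walking the string: at [0:9] → 'uu89ccc94'.
Since nothing is captured, `findall` lists the 1 matched substring directly.

['uu89ccc94']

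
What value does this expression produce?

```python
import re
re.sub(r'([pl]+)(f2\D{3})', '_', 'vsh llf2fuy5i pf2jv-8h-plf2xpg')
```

'vsh _5i _8h-_'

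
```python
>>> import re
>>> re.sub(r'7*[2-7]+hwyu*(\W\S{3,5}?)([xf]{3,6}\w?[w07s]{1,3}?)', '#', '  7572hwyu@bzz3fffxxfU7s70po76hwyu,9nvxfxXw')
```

'  #s70po#'

The pattern matches zero or more of the literal '7', then one or more of a character in [2-7], then the literal 'hwy'; then zero or more of a literal 'u'; then a non-word character, then 3 to 5 of a non-whitespace character (lazy) (captured); then 3 to 6 of one of [xf], then optionally a word character, then 1 to 3 of one of [w07s] (lazy) (captured).
Because the quantifier is non-greedy, it stops expanding at the earliest point where the rest of the pattern can succeed.
Matches: at [2:23] → '7572hwyu@bzz3fffxxfU7'; at [28:43] → '76hwyu,9nvxfxXw'.
Each match is replaced by '#'.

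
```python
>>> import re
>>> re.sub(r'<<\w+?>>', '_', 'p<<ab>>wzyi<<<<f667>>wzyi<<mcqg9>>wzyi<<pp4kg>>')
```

'p_wzyi<<_wzyi_wzyi_'

Each match is replaced by '_'.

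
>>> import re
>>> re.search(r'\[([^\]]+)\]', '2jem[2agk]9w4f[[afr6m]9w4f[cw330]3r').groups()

('2agk',)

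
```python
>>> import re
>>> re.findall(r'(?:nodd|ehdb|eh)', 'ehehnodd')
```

With no groups in the pattern, `findall` gives back each whole match — 3 here.

['eh', 'eh', 'nodd']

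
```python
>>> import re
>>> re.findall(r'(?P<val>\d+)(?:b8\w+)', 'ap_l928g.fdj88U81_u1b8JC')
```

The pattern matches one or more of a digit (captured as 'val'); then the literal 'b8', then one or more of a word character (non-capturing group).
Walking the string: at [19:24] match '1b8JC', group 1 = '1'.
One capturing group, so `findall` returns just the captured substring from the one match — 1 in all.

['1']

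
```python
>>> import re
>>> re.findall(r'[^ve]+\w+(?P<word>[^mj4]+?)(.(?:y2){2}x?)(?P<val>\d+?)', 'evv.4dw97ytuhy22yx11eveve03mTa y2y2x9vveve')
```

[('a', ' y2y2x', '9')]

The pattern matches one or more of any character except [ve], then one or more of a word character; then one or more of any character except [mj4] (lazy) (captured as 'word'); then any character, then the literal 'y2' repeated 2 times, then optionally a literal 'x' (captured); then one or more of a digit (lazy) (captured as 'val').
`findall` packs the 3 group values into a tuple for every match.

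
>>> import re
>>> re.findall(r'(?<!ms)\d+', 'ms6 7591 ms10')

The negative lookahead/lookbehind blocks any match where the forbidden context is present.
Scanning left to right: at [4:8] → '7591'; at [12:13] → '0'.
Since nothing is captured, `findall` lists the 2 matched substrings directly.

['7591', '0']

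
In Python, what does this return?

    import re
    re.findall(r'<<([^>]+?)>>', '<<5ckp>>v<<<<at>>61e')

['5ckp', '<<at']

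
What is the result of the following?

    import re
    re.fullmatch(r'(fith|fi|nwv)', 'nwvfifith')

`re.fullmatch` is like wrapping the pattern in `^…$` (in single-line mode).
Here the pattern can't cover the whole string, so the call returns None.

None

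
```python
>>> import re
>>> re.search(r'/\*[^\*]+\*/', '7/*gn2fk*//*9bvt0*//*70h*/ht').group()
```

'/*gn2fk*/'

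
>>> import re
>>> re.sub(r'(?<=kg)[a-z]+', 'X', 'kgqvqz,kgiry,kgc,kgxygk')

The lookaround is zero-width — it requires the adjacent text to match without consuming it, so the asserted text isn't part of the match.
Matches: at [2:6] → 'qvqz'; at [9:12] → 'iry'; at [15:16] → 'c'; at [19:23] → 'xygk'.
Every occurrence is swapped for 'X'.

'kgX,kgX,kgX,kgX'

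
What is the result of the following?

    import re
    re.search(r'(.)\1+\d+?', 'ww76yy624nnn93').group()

'ww7'

After group 1 captures some text, `\1` only succeeds where that same text appears again.
`re.search` tries every starting position until one works.
The match spans [0:3] → 'ww7'.
Captured: group 1 = 'w'.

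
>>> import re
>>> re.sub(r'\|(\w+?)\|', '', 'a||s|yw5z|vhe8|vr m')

Matches: at [2:5] → '|s|'; at [9:15] → '|vhe8|'.
Each match is replaced by ''.

'a|yw5zvr m'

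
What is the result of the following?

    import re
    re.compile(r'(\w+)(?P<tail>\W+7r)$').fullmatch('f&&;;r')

`fullmatch` succeeds only if the pattern covers the string from start to end.
Here the pattern can't cover the whole string, so the call returns None.

None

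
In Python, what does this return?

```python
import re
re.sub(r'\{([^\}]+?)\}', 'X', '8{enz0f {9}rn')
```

'8Xrn'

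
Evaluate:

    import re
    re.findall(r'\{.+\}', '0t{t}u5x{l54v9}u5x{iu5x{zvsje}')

['{t}u5x{l54v9}u5x{iu5x{zvsje}']

Matches: at [2:30] → '{t}u5x{l54v9}u5x{iu5x{zvsje}'.
Since nothing is captured, `findall` lists the 1 matched substring directly.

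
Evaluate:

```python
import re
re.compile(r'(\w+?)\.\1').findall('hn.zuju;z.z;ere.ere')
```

['z', 'ere']

`\1` is not a pattern — it's the concrete string captured by group 1, re-applied verbatim.
One capturing group, so `findall` returns just the captured substring from each match — 2 in all.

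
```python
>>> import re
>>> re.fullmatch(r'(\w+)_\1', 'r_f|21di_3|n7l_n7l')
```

A backreference is literal: `\1` must see the identical characters the first group matched.
`re.fullmatch` is like wrapping the pattern in `^…$` (in single-line mode).
Here the string isn't matched end-to-end, so the call returns None.

None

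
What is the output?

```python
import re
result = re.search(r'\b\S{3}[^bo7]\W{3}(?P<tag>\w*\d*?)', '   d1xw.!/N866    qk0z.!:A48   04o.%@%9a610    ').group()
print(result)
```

d1xw.!/N866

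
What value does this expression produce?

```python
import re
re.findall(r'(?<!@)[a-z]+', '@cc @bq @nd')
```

['c', 'q', 'd']

The negative lookaround is zero-width — it rules out positions where the adjacent text would match, without consuming anything.
Since nothing is captured, `findall` lists the 3 matched substrings directly.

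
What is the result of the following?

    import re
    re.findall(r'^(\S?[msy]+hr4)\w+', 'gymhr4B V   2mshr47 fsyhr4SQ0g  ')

['gymhr4']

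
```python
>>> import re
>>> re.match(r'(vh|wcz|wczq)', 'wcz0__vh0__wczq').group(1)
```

The match spans [0:3] → 'wcz'.
Captured: group 1 = 'wcz'.

'wcz'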